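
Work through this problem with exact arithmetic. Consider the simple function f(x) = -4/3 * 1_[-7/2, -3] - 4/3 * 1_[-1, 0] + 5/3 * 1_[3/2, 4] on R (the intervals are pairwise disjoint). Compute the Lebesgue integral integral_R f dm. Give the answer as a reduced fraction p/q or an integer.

For a simple function f = sum_i c_i * 1_{A_i} with disjoint A_i,
  integral f dm = sum_i c_i * m(A_i).
Lengths of the A_i:
  m(A_1) = -3 - (-7/2) = 1/2.
  m(A_2) = 0 - (-1) = 1.
  m(A_3) = 4 - 3/2 = 5/2.
Contributions c_i * m(A_i):
  (-4/3) * (1/2) = -2/3.
  (-4/3) * (1) = -4/3.
  (5/3) * (5/2) = 25/6.
Total: -2/3 - 4/3 + 25/6 = 13/6.

13/6


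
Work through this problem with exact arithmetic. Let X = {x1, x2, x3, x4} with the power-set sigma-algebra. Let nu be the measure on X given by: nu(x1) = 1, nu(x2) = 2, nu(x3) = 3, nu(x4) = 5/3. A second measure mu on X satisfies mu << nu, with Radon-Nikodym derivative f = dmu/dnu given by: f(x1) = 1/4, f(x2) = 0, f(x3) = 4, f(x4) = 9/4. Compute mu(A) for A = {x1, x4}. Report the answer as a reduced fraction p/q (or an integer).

By the defining property of the Radon-Nikodym derivative, for every measurable set A,
  mu(A) = integral_A f dnu.
Since nu is a discrete measure concentrated on the atoms of X, the integral over A reduces to the sum
  mu(A) = sum_{x in A} f(x) * nu({x}).
Computing each term:
  x1: f(x1) * nu(x1) = 1/4 * 1 = 1/4.
  x4: f(x4) * nu(x4) = 9/4 * 5/3 = 15/4.
Summing: mu(A) = 1/4 + 15/4 = 4.

4


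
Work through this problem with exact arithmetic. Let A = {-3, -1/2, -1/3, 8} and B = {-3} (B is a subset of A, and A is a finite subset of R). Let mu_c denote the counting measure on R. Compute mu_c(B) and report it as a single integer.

Counting measure assigns mu_c(E) = |E| (number of elements) when E is finite.
B has 1 element(s), so mu_c(B) = 1.

1


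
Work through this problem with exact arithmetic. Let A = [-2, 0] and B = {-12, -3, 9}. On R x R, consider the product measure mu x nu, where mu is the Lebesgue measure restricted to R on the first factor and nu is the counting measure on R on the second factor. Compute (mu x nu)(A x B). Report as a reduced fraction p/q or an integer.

For a measurable rectangle A x B, the product measure satisfies
  (mu x nu)(A x B) = mu(A) * nu(B).
  mu(A) = 2.
  nu(B) = 3.
  (mu x nu)(A x B) = 2 * 3 = 6.

6


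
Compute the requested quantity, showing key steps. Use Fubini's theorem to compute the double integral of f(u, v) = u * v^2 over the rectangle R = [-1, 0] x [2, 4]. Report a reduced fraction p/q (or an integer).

f(u, v) is a tensor product of a function of u and a function of v, and both factors are bounded continuous (hence Lebesgue integrable) on the rectangle, so Fubini's theorem applies:
  integral_R f d(m x m) = (integral_a1^b1 u du) * (integral_a2^b2 v^2 dv).
Inner integral in u: integral_{-1}^{0} u du = (0^2 - (-1)^2)/2
  = -1/2.
Inner integral in v: integral_{2}^{4} v^2 dv = (4^3 - 2^3)/3
  = 56/3.
Product: (-1/2) * (56/3) = -28/3.

-28/3


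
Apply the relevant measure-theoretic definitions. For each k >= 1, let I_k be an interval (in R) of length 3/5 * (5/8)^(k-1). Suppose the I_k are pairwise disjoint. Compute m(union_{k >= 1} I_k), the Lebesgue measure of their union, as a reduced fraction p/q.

By countable additivity of the Lebesgue measure on pairwise disjoint measurable sets,
  m(union_{k >= 1} I_k) = sum_{k >= 1} m(I_k) = sum_{k >= 1} a * r^(k-1),
  with a = 3/5 and r = 5/8.
Since 0 < r = 5/8 < 1, the geometric series converges:
  sum_{k >= 1} a * r^(k-1) = a / (1 - r).
  = 3/5 / (1 - 5/8)
  = 3/5 / (3/8)
  = 8/5.

8/5


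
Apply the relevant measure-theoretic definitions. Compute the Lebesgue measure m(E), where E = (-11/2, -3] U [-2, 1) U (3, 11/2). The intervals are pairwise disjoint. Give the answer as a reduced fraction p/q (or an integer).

For pairwise disjoint intervals, m(union_i I_i) = sum_i m(I_i),
and m is invariant under swapping open/closed endpoints (single points have measure 0).
So m(E) = sum_i (b_i - a_i).
  I_1 has length -3 - (-11/2) = 5/2.
  I_2 has length 1 - (-2) = 3.
  I_3 has length 11/2 - 3 = 5/2.
Summing:
  m(E) = 5/2 + 3 + 5/2 = 8.

8


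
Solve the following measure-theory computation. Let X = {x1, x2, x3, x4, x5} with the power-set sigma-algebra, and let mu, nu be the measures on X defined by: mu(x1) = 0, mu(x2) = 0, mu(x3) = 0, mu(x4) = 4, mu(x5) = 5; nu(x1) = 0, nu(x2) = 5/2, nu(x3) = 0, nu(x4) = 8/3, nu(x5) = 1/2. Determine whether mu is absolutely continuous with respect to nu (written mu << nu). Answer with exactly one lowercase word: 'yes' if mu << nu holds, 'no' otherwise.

mu << nu means: every nu-null measurable set is also mu-null; equivalently, for every atom x, if nu({x}) = 0 then mu({x}) = 0.
Checking each atom:
  x1: nu = 0, mu = 0 -> consistent with mu << nu.
  x2: nu = 5/2 > 0 -> no constraint.
  x3: nu = 0, mu = 0 -> consistent with mu << nu.
  x4: nu = 8/3 > 0 -> no constraint.
  x5: nu = 1/2 > 0 -> no constraint.
No atom violates the condition. Therefore mu << nu.

yes


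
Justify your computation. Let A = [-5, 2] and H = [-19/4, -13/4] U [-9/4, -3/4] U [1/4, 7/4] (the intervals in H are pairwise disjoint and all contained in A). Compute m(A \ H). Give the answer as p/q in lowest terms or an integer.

The ambient interval has length m(A) = 2 - (-5) = 7.
Since the holes are disjoint and sit inside A, by finite additivity
  m(H) = sum_i (b_i - a_i), and m(A \ H) = m(A) - m(H).
Computing the hole measures:
  m(H_1) = -13/4 - (-19/4) = 3/2.
  m(H_2) = -3/4 - (-9/4) = 3/2.
  m(H_3) = 7/4 - 1/4 = 3/2.
Summed: m(H) = 3/2 + 3/2 + 3/2 = 9/2.
So m(A \ H) = 7 - 9/2 = 5/2.

5/2


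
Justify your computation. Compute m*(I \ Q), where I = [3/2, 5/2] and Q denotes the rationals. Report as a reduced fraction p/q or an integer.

The interval I = [3/2, 5/2] has m(I) = 5/2 - 3/2 = 1 (endpoints are measure-zero, so open/closed/half-open agree). Write I = (I cap Q) u (I \ Q). The rationals in I are countable, so m*(I cap Q) = 0 (cover each rational by intervals whose total length is arbitrarily small). By countable subadditivity m*(I) <= m*(I cap Q) + m*(I \ Q), hence m*(I \ Q) >= m(I) = 1. The reverse inequality m*(I \ Q) <= m*(I) = 1 is trivial since (I \ Q) is a subset of I. Therefore m*(I \ Q) = 1.

1


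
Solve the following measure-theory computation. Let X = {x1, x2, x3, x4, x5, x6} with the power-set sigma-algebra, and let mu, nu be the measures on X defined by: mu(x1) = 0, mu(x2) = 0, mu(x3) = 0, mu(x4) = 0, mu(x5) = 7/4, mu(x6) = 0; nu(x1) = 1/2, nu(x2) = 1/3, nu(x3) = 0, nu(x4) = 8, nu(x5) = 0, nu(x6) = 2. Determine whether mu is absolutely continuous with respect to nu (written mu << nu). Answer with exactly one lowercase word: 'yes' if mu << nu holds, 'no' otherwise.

mu << nu means: every nu-null measurable set is also mu-null; equivalently, for every atom x, if nu({x}) = 0 then mu({x}) = 0.
Checking each atom:
  x1: nu = 1/2 > 0 -> no constraint.
  x2: nu = 1/3 > 0 -> no constraint.
  x3: nu = 0, mu = 0 -> consistent with mu << nu.
  x4: nu = 8 > 0 -> no constraint.
  x5: nu = 0, mu = 7/4 > 0 -> violates mu << nu.
  x6: nu = 2 > 0 -> no constraint.
The atom(s) x5 violate the condition (nu = 0 but mu > 0). Therefore mu is NOT absolutely continuous w.r.t. nu.

no


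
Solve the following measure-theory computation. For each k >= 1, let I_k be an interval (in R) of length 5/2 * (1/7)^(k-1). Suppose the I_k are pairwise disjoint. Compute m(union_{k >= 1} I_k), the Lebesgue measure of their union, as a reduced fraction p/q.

By countable additivity of the Lebesgue measure on pairwise disjoint measurable sets,
  m(union_{k >= 1} I_k) = sum_{k >= 1} m(I_k) = sum_{k >= 1} a * r^(k-1),
  with a = 5/2 and r = 1/7.
Since 0 < r = 1/7 < 1, the geometric series converges:
  sum_{k >= 1} a * r^(k-1) = a / (1 - r).
  = 5/2 / (1 - 1/7)
  = 5/2 / (6/7)
  = 35/12.

35/12


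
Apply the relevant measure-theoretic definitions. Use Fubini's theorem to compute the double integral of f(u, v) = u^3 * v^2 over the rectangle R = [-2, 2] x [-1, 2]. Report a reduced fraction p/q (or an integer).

f(u, v) is a tensor product of a function of u and a function of v, and both factors are bounded continuous (hence Lebesgue integrable) on the rectangle, so Fubini's theorem applies:
  integral_R f d(m x m) = (integral_a1^b1 u^3 du) * (integral_a2^b2 v^2 dv).
Inner integral in u: integral_{-2}^{2} u^3 du = (2^4 - (-2)^4)/4
  = 0.
Inner integral in v: integral_{-1}^{2} v^2 dv = (2^3 - (-1)^3)/3
  = 3.
Product: (0) * (3) = 0.

0


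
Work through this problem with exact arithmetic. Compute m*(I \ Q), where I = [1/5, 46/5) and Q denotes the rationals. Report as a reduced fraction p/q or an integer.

The interval I = [1/5, 46/5) has m(I) = 46/5 - 1/5 = 9 (endpoints are measure-zero, so open/closed/half-open agree). Write I = (I cap Q) u (I \ Q). The rationals in I are countable, so m*(I cap Q) = 0 (cover each rational by intervals whose total length is arbitrarily small). By countable subadditivity m*(I) <= m*(I cap Q) + m*(I \ Q), hence m*(I \ Q) >= m(I) = 9. The reverse inequality m*(I \ Q) <= m*(I) = 9 is trivial since (I \ Q) is a subset of I. Therefore m*(I \ Q) = 9.

9


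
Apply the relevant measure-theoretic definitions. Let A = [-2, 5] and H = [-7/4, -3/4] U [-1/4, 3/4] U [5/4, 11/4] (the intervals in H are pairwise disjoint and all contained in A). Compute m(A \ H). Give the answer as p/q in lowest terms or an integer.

The ambient interval has length m(A) = 5 - (-2) = 7.
Since the holes are disjoint and sit inside A, by finite additivity
  m(H) = sum_i (b_i - a_i), and m(A \ H) = m(A) - m(H).
Computing the hole measures:
  m(H_1) = -3/4 - (-7/4) = 1.
  m(H_2) = 3/4 - (-1/4) = 1.
  m(H_3) = 11/4 - 5/4 = 3/2.
Summed: m(H) = 1 + 1 + 3/2 = 7/2.
So m(A \ H) = 7 - 7/2 = 7/2.

7/2


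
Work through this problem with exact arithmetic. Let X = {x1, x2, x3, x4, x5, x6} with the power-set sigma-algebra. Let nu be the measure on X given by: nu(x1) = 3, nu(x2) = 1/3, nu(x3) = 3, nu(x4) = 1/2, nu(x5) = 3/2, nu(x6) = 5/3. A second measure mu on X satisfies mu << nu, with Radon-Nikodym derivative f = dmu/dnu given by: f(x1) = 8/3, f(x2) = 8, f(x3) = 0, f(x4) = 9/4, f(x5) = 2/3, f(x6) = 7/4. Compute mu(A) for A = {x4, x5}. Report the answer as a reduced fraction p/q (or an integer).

By the defining property of the Radon-Nikodym derivative, for every measurable set A,
  mu(A) = integral_A f dnu.
Since nu is a discrete measure concentrated on the atoms of X, the integral over A reduces to the sum
  mu(A) = sum_{x in A} f(x) * nu({x}).
Computing each term:
  x4: f(x4) * nu(x4) = 9/4 * 1/2 = 9/8.
  x5: f(x5) * nu(x5) = 2/3 * 3/2 = 1.
Summing: mu(A) = 9/8 + 1 = 17/8.

17/8


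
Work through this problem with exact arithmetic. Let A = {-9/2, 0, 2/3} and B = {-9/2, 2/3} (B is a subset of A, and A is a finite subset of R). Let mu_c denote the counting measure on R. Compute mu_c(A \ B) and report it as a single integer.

Counting measure assigns mu_c(E) = |E| (number of elements) when E is finite. For B subset A, A \ B is the set of elements of A not in B, so |A \ B| = |A| - |B|.
|A| = 3, |B| = 2, so mu_c(A \ B) = 3 - 2 = 1.

1


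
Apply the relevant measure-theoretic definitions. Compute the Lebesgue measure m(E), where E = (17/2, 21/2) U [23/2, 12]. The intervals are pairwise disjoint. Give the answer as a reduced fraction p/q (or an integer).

For pairwise disjoint intervals, m(union_i I_i) = sum_i m(I_i),
and m is invariant under swapping open/closed endpoints (single points have measure 0).
So m(E) = sum_i (b_i - a_i).
  I_1 has length 21/2 - 17/2 = 2.
  I_2 has length 12 - 23/2 = 1/2.
Summing:
  m(E) = 2 + 1/2 = 5/2.

5/2


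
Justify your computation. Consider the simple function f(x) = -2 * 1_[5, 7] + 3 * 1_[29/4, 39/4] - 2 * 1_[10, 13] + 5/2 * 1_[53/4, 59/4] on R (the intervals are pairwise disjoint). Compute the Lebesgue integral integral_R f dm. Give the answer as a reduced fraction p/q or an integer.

For a simple function f = sum_i c_i * 1_{A_i} with disjoint A_i,
  integral f dm = sum_i c_i * m(A_i).
Lengths of the A_i:
  m(A_1) = 7 - 5 = 2.
  m(A_2) = 39/4 - 29/4 = 5/2.
  m(A_3) = 13 - 10 = 3.
  m(A_4) = 59/4 - 53/4 = 3/2.
Contributions c_i * m(A_i):
  (-2) * (2) = -4.
  (3) * (5/2) = 15/2.
  (-2) * (3) = -6.
  (5/2) * (3/2) = 15/4.
Total: -4 + 15/2 - 6 + 15/4 = 5/4.

5/4


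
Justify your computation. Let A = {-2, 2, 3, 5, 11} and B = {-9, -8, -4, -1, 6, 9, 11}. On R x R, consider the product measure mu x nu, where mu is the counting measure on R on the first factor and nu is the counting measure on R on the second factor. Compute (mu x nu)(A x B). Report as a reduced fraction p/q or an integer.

For a measurable rectangle A x B, the product measure satisfies
  (mu x nu)(A x B) = mu(A) * nu(B).
  mu(A) = 5.
  nu(B) = 7.
  (mu x nu)(A x B) = 5 * 7 = 35.

35


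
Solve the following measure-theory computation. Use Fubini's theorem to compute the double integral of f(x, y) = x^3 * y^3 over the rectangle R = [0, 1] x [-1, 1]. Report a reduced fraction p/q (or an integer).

f(x, y) is a tensor product of a function of x and a function of y, and both factors are bounded continuous (hence Lebesgue integrable) on the rectangle, so Fubini's theorem applies:
  integral_R f d(m x m) = (integral_a1^b1 x^3 dx) * (integral_a2^b2 y^3 dy).
Inner integral in x: integral_{0}^{1} x^3 dx = (1^4 - 0^4)/4
  = 1/4.
Inner integral in y: integral_{-1}^{1} y^3 dy = (1^4 - (-1)^4)/4
  = 0.
Product: (1/4) * (0) = 0.

0


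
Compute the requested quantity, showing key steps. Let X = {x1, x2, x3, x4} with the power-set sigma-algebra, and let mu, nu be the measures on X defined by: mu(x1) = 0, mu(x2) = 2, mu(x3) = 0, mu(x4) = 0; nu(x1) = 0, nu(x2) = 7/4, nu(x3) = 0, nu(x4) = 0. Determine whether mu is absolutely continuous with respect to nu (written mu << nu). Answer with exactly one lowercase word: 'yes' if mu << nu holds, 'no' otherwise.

mu << nu means: every nu-null measurable set is also mu-null; equivalently, for every atom x, if nu({x}) = 0 then mu({x}) = 0.
Checking each atom:
  x1: nu = 0, mu = 0 -> consistent with mu << nu.
  x2: nu = 7/4 > 0 -> no constraint.
  x3: nu = 0, mu = 0 -> consistent with mu << nu.
  x4: nu = 0, mu = 0 -> consistent with mu << nu.
No atom violates the condition. Therefore mu << nu.

yes


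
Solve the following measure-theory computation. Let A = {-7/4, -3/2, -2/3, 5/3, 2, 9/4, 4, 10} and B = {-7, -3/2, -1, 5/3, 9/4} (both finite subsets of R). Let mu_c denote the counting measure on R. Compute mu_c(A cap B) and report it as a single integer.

Counting measure on a finite set equals cardinality. mu_c(A cap B) = |A cap B| (elements appearing in both).
Enumerating the elements of A that also lie in B gives 3 element(s).
So mu_c(A cap B) = 3.

3


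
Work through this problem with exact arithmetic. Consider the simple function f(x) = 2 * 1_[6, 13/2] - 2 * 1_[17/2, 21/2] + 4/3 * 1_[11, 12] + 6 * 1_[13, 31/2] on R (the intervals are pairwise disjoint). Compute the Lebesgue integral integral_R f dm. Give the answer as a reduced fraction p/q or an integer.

For a simple function f = sum_i c_i * 1_{A_i} with disjoint A_i,
  integral f dm = sum_i c_i * m(A_i).
Lengths of the A_i:
  m(A_1) = 13/2 - 6 = 1/2.
  m(A_2) = 21/2 - 17/2 = 2.
  m(A_3) = 12 - 11 = 1.
  m(A_4) = 31/2 - 13 = 5/2.
Contributions c_i * m(A_i):
  (2) * (1/2) = 1.
  (-2) * (2) = -4.
  (4/3) * (1) = 4/3.
  (6) * (5/2) = 15.
Total: 1 - 4 + 4/3 + 15 = 40/3.

40/3


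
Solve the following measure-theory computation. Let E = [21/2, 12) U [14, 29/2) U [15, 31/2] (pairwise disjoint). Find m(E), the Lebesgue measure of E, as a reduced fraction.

For pairwise disjoint intervals, m(union_i I_i) = sum_i m(I_i),
and m is invariant under swapping open/closed endpoints (single points have measure 0).
So m(E) = sum_i (b_i - a_i).
  I_1 has length 12 - 21/2 = 3/2.
  I_2 has length 29/2 - 14 = 1/2.
  I_3 has length 31/2 - 15 = 1/2.
Summing:
  m(E) = 3/2 + 1/2 + 1/2 = 5/2.

5/2


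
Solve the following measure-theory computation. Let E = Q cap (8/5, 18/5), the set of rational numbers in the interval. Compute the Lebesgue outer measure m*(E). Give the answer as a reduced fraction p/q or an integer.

The set Q cap (8/5, 18/5) is countable (a subset of the countable set Q). Lebesgue outer measure of any countable set is 0: each singleton {q} has m*({q}) = 0, and by countable subadditivity m*(union_k {q_k}) <= sum_k m*({q_k}) = sum_k 0 = 0. The reverse inequality m*(E) >= 0 is automatic. So m*(Q cap (8/5, 18/5)) = 0.

0


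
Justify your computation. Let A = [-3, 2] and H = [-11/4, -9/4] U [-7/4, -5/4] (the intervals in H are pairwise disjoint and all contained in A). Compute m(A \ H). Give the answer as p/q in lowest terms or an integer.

The ambient interval has length m(A) = 2 - (-3) = 5.
Since the holes are disjoint and sit inside A, by finite additivity
  m(H) = sum_i (b_i - a_i), and m(A \ H) = m(A) - m(H).
Computing the hole measures:
  m(H_1) = -9/4 - (-11/4) = 1/2.
  m(H_2) = -5/4 - (-7/4) = 1/2.
Summed: m(H) = 1/2 + 1/2 = 1.
So m(A \ H) = 5 - 1 = 4.

4


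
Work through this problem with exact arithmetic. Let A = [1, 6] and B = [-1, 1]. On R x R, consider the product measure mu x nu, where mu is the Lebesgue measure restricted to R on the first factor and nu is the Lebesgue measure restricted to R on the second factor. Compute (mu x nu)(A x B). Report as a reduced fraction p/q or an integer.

For a measurable rectangle A x B, the product measure satisfies
  (mu x nu)(A x B) = mu(A) * nu(B).
  mu(A) = 5.
  nu(B) = 2.
  (mu x nu)(A x B) = 5 * 2 = 10.

10


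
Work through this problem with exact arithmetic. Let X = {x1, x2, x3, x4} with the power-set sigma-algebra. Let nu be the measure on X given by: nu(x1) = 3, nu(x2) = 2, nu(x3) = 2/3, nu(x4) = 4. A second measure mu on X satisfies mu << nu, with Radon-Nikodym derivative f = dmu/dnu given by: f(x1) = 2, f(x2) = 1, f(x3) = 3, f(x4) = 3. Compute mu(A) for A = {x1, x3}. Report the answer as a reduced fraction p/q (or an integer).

By the defining property of the Radon-Nikodym derivative, for every measurable set A,
  mu(A) = integral_A f dnu.
Since nu is a discrete measure concentrated on the atoms of X, the integral over A reduces to the sum
  mu(A) = sum_{x in A} f(x) * nu({x}).
Computing each term:
  x1: f(x1) * nu(x1) = 2 * 3 = 6.
  x3: f(x3) * nu(x3) = 3 * 2/3 = 2.
Summing: mu(A) = 6 + 2 = 8.

8


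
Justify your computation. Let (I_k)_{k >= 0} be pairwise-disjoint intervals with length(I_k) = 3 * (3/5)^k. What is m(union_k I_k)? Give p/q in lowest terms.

By countable additivity of the Lebesgue measure on pairwise disjoint measurable sets,
  m(union_{k >= 0} I_k) = sum_{k >= 0} m(I_k) = sum_{k >= 0} a * r^k,
  with a = 3 and r = 3/5.
Since 0 < r = 3/5 < 1, the geometric series converges:
  sum_{k >= 0} a * r^k = a / (1 - r).
  = 3 / (1 - 3/5)
  = 3 / (2/5)
  = 15/2.

15/2


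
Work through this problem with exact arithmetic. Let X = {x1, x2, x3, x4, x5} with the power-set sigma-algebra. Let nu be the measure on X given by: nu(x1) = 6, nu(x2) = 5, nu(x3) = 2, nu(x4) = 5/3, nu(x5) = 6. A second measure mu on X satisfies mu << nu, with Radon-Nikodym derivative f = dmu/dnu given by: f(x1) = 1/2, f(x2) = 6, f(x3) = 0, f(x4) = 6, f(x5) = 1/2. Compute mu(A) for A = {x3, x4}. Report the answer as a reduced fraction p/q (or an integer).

By the defining property of the Radon-Nikodym derivative, for every measurable set A,
  mu(A) = integral_A f dnu.
Since nu is a discrete measure concentrated on the atoms of X, the integral over A reduces to the sum
  mu(A) = sum_{x in A} f(x) * nu({x}).
Computing each term:
  x3: f(x3) * nu(x3) = 0 * 2 = 0.
  x4: f(x4) * nu(x4) = 6 * 5/3 = 10.
Summing: mu(A) = 0 + 10 = 10.

10


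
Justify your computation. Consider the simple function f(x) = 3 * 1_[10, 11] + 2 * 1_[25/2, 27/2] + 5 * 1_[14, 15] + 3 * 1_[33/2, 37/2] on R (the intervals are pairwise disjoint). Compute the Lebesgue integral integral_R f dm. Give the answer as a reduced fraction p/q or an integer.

For a simple function f = sum_i c_i * 1_{A_i} with disjoint A_i,
  integral f dm = sum_i c_i * m(A_i).
Lengths of the A_i:
  m(A_1) = 11 - 10 = 1.
  m(A_2) = 27/2 - 25/2 = 1.
  m(A_3) = 15 - 14 = 1.
  m(A_4) = 37/2 - 33/2 = 2.
Contributions c_i * m(A_i):
  (3) * (1) = 3.
  (2) * (1) = 2.
  (5) * (1) = 5.
  (3) * (2) = 6.
Total: 3 + 2 + 5 + 6 = 16.

16


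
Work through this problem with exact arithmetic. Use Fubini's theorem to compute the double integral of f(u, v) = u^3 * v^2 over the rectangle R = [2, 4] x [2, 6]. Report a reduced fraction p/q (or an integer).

f(u, v) is a tensor product of a function of u and a function of v, and both factors are bounded continuous (hence Lebesgue integrable) on the rectangle, so Fubini's theorem applies:
  integral_R f d(m x m) = (integral_a1^b1 u^3 du) * (integral_a2^b2 v^2 dv).
Inner integral in u: integral_{2}^{4} u^3 du = (4^4 - 2^4)/4
  = 60.
Inner integral in v: integral_{2}^{6} v^2 dv = (6^3 - 2^3)/3
  = 208/3.
Product: (60) * (208/3) = 4160.

4160


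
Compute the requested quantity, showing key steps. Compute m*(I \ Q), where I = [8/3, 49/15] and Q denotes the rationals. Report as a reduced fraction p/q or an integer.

The interval I = [8/3, 49/15] has m(I) = 49/15 - 8/3 = 3/5 (endpoints are measure-zero, so open/closed/half-open agree). Write I = (I cap Q) u (I \ Q). The rationals in I are countable, so m*(I cap Q) = 0 (cover each rational by intervals whose total length is arbitrarily small). By countable subadditivity m*(I) <= m*(I cap Q) + m*(I \ Q), hence m*(I \ Q) >= m(I) = 3/5. The reverse inequality m*(I \ Q) <= m*(I) = 3/5 is trivial since (I \ Q) is a subset of I. Therefore m*(I \ Q) = 3/5.

3/5


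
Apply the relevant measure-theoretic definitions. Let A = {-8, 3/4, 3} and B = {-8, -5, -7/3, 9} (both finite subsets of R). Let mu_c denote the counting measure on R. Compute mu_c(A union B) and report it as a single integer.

Counting measure on a finite set equals cardinality. By inclusion-exclusion, |A union B| = |A| + |B| - |A cap B|.
|A| = 3, |B| = 4, |A cap B| = 1.
So mu_c(A union B) = 3 + 4 - 1 = 6.

6


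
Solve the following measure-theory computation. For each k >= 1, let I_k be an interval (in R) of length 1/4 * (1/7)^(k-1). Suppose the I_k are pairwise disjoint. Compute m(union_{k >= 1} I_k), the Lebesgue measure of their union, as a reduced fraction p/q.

By countable additivity of the Lebesgue measure on pairwise disjoint measurable sets,
  m(union_{k >= 1} I_k) = sum_{k >= 1} m(I_k) = sum_{k >= 1} a * r^(k-1),
  with a = 1/4 and r = 1/7.
Since 0 < r = 1/7 < 1, the geometric series converges:
  sum_{k >= 1} a * r^(k-1) = a / (1 - r).
  = 1/4 / (1 - 1/7)
  = 1/4 / (6/7)
  = 7/24.

7/24


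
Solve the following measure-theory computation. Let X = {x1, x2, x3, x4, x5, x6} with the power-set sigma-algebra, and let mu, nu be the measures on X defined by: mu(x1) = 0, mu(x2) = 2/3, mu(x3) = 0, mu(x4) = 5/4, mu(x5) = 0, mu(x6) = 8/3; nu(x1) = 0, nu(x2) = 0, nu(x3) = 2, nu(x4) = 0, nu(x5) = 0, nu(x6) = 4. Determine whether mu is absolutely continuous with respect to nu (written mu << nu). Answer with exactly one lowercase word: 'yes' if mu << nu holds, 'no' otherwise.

mu << nu means: every nu-null measurable set is also mu-null; equivalently, for every atom x, if nu({x}) = 0 then mu({x}) = 0.
Checking each atom:
  x1: nu = 0, mu = 0 -> consistent with mu << nu.
  x2: nu = 0, mu = 2/3 > 0 -> violates mu << nu.
  x3: nu = 2 > 0 -> no constraint.
  x4: nu = 0, mu = 5/4 > 0 -> violates mu << nu.
  x5: nu = 0, mu = 0 -> consistent with mu << nu.
  x6: nu = 4 > 0 -> no constraint.
The atom(s) x2, x4 violate the condition (nu = 0 but mu > 0). Therefore mu is NOT absolutely continuous w.r.t. nu.

no


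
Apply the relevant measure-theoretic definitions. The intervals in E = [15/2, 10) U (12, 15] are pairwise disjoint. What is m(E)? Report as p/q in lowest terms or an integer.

For pairwise disjoint intervals, m(union_i I_i) = sum_i m(I_i),
and m is invariant under swapping open/closed endpoints (single points have measure 0).
So m(E) = sum_i (b_i - a_i).
  I_1 has length 10 - 15/2 = 5/2.
  I_2 has length 15 - 12 = 3.
Summing:
  m(E) = 5/2 + 3 = 11/2.

11/2


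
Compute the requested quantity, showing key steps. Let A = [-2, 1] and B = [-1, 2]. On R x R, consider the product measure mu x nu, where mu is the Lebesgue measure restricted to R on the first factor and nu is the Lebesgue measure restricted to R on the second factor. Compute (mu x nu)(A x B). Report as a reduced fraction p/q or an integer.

For a measurable rectangle A x B, the product measure satisfies
  (mu x nu)(A x B) = mu(A) * nu(B).
  mu(A) = 3.
  nu(B) = 3.
  (mu x nu)(A x B) = 3 * 3 = 9.

9


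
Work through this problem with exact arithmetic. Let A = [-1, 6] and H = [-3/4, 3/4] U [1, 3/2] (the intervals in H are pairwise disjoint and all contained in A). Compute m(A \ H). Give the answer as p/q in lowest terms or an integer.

The ambient interval has length m(A) = 6 - (-1) = 7.
Since the holes are disjoint and sit inside A, by finite additivity
  m(H) = sum_i (b_i - a_i), and m(A \ H) = m(A) - m(H).
Computing the hole measures:
  m(H_1) = 3/4 - (-3/4) = 3/2.
  m(H_2) = 3/2 - 1 = 1/2.
Summed: m(H) = 3/2 + 1/2 = 2.
So m(A \ H) = 7 - 2 = 5.

5


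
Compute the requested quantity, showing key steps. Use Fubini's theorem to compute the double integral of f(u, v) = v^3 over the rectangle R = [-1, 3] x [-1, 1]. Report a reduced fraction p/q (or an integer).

f(u, v) is a tensor product of a function of u and a function of v, and both factors are bounded continuous (hence Lebesgue integrable) on the rectangle, so Fubini's theorem applies:
  integral_R f d(m x m) = (integral_a1^b1 1 du) * (integral_a2^b2 v^3 dv).
Inner integral in u: integral_{-1}^{3} 1 du = (3^1 - (-1)^1)/1
  = 4.
Inner integral in v: integral_{-1}^{1} v^3 dv = (1^4 - (-1)^4)/4
  = 0.
Product: (4) * (0) = 0.

0


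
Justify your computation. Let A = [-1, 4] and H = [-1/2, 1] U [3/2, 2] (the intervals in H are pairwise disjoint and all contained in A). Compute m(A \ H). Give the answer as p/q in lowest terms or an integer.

The ambient interval has length m(A) = 4 - (-1) = 5.
Since the holes are disjoint and sit inside A, by finite additivity
  m(H) = sum_i (b_i - a_i), and m(A \ H) = m(A) - m(H).
Computing the hole measures:
  m(H_1) = 1 - (-1/2) = 3/2.
  m(H_2) = 2 - 3/2 = 1/2.
Summed: m(H) = 3/2 + 1/2 = 2.
So m(A \ H) = 5 - 2 = 3.

3


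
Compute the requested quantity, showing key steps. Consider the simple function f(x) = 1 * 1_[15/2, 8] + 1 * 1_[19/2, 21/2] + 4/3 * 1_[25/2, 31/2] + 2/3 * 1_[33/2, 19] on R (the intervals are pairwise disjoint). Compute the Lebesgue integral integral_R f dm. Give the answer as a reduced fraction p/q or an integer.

For a simple function f = sum_i c_i * 1_{A_i} with disjoint A_i,
  integral f dm = sum_i c_i * m(A_i).
Lengths of the A_i:
  m(A_1) = 8 - 15/2 = 1/2.
  m(A_2) = 21/2 - 19/2 = 1.
  m(A_3) = 31/2 - 25/2 = 3.
  m(A_4) = 19 - 33/2 = 5/2.
Contributions c_i * m(A_i):
  (1) * (1/2) = 1/2.
  (1) * (1) = 1.
  (4/3) * (3) = 4.
  (2/3) * (5/2) = 5/3.
Total: 1/2 + 1 + 4 + 5/3 = 43/6.

43/6


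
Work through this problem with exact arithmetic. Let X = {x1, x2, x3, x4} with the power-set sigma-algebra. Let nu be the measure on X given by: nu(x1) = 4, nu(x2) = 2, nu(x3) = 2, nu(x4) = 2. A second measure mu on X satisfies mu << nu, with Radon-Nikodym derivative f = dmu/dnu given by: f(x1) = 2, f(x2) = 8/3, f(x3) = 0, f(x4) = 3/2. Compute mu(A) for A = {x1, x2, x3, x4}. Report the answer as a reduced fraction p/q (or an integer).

By the defining property of the Radon-Nikodym derivative, for every measurable set A,
  mu(A) = integral_A f dnu.
Since nu is a discrete measure concentrated on the atoms of X, the integral over A reduces to the sum
  mu(A) = sum_{x in A} f(x) * nu({x}).
Computing each term:
  x1: f(x1) * nu(x1) = 2 * 4 = 8.
  x2: f(x2) * nu(x2) = 8/3 * 2 = 16/3.
  x3: f(x3) * nu(x3) = 0 * 2 = 0.
  x4: f(x4) * nu(x4) = 3/2 * 2 = 3.
Summing: mu(A) = 8 + 16/3 + 0 + 3 = 49/3.

49/3


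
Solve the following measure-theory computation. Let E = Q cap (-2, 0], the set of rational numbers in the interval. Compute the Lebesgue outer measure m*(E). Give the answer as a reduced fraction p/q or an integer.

Q cap (-2, 0] is countable; list its elements as q_1, q_2, ... . Fix eps > 0 and cover the k-th point by an interval of length eps * 2^(-k). The cover has total length eps * sum_{k>=1} 2^(-k) = eps, so by definition of outer measure m*(Q cap (-2, 0]) <= eps. Since eps was arbitrary and m* >= 0, the outer measure is 0.

0


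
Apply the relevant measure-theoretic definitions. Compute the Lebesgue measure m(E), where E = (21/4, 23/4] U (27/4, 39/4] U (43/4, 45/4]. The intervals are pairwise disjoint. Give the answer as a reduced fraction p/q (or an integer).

For pairwise disjoint intervals, m(union_i I_i) = sum_i m(I_i),
and m is invariant under swapping open/closed endpoints (single points have measure 0).
So m(E) = sum_i (b_i - a_i).
  I_1 has length 23/4 - 21/4 = 1/2.
  I_2 has length 39/4 - 27/4 = 3.
  I_3 has length 45/4 - 43/4 = 1/2.
Summing:
  m(E) = 1/2 + 3 + 1/2 = 4.

4


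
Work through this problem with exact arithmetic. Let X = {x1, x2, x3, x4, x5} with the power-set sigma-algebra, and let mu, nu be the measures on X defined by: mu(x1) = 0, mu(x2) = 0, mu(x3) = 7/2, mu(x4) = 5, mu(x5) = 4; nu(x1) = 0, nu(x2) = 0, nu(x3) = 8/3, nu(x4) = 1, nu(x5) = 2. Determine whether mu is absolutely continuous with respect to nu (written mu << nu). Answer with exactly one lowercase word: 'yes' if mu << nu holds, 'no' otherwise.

mu << nu means: every nu-null measurable set is also mu-null; equivalently, for every atom x, if nu({x}) = 0 then mu({x}) = 0.
Checking each atom:
  x1: nu = 0, mu = 0 -> consistent with mu << nu.
  x2: nu = 0, mu = 0 -> consistent with mu << nu.
  x3: nu = 8/3 > 0 -> no constraint.
  x4: nu = 1 > 0 -> no constraint.
  x5: nu = 2 > 0 -> no constraint.
No atom violates the condition. Therefore mu << nu.

yes


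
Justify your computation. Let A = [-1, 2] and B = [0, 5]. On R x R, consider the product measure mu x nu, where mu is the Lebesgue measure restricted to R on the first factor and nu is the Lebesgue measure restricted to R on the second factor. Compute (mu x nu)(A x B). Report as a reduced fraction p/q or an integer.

For a measurable rectangle A x B, the product measure satisfies
  (mu x nu)(A x B) = mu(A) * nu(B).
  mu(A) = 3.
  nu(B) = 5.
  (mu x nu)(A x B) = 3 * 5 = 15.

15


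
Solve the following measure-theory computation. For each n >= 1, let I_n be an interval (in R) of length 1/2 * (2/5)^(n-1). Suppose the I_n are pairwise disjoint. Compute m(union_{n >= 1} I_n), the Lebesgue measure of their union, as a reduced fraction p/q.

By countable additivity of the Lebesgue measure on pairwise disjoint measurable sets,
  m(union_{n >= 1} I_n) = sum_{n >= 1} m(I_n) = sum_{n >= 1} a * r^(n-1),
  with a = 1/2 and r = 2/5.
Since 0 < r = 2/5 < 1, the geometric series converges:
  sum_{n >= 1} a * r^(n-1) = a / (1 - r).
  = 1/2 / (1 - 2/5)
  = 1/2 / (3/5)
  = 5/6.

5/6


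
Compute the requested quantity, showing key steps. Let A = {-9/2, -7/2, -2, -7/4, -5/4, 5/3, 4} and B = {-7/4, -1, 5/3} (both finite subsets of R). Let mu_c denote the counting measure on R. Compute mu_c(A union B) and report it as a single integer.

Counting measure on a finite set equals cardinality. By inclusion-exclusion, |A union B| = |A| + |B| - |A cap B|.
|A| = 7, |B| = 3, |A cap B| = 2.
So mu_c(A union B) = 7 + 3 - 2 = 8.

8


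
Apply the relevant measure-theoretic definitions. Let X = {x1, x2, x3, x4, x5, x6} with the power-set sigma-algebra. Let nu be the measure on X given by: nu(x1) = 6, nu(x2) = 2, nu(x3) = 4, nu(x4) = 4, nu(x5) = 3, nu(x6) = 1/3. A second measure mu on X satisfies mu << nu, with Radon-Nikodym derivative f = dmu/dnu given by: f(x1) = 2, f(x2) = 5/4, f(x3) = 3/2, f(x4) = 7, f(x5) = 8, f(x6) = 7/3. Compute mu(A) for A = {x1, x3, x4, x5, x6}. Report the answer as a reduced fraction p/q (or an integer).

By the defining property of the Radon-Nikodym derivative, for every measurable set A,
  mu(A) = integral_A f dnu.
Since nu is a discrete measure concentrated on the atoms of X, the integral over A reduces to the sum
  mu(A) = sum_{x in A} f(x) * nu({x}).
Computing each term:
  x1: f(x1) * nu(x1) = 2 * 6 = 12.
  x3: f(x3) * nu(x3) = 3/2 * 4 = 6.
  x4: f(x4) * nu(x4) = 7 * 4 = 28.
  x5: f(x5) * nu(x5) = 8 * 3 = 24.
  x6: f(x6) * nu(x6) = 7/3 * 1/3 = 7/9.
Summing: mu(A) = 12 + 6 + 28 + 24 + 7/9 = 637/9.

637/9


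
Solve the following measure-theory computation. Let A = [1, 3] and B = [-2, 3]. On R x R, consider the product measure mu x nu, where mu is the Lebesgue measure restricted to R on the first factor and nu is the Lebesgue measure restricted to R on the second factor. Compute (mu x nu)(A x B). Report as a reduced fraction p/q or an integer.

For a measurable rectangle A x B, the product measure satisfies
  (mu x nu)(A x B) = mu(A) * nu(B).
  mu(A) = 2.
  nu(B) = 5.
  (mu x nu)(A x B) = 2 * 5 = 10.

10


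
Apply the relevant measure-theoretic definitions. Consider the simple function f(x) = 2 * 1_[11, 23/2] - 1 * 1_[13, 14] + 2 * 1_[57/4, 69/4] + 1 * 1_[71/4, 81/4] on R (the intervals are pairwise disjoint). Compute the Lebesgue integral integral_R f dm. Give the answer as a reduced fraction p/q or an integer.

For a simple function f = sum_i c_i * 1_{A_i} with disjoint A_i,
  integral f dm = sum_i c_i * m(A_i).
Lengths of the A_i:
  m(A_1) = 23/2 - 11 = 1/2.
  m(A_2) = 14 - 13 = 1.
  m(A_3) = 69/4 - 57/4 = 3.
  m(A_4) = 81/4 - 71/4 = 5/2.
Contributions c_i * m(A_i):
  (2) * (1/2) = 1.
  (-1) * (1) = -1.
  (2) * (3) = 6.
  (1) * (5/2) = 5/2.
Total: 1 - 1 + 6 + 5/2 = 17/2.

17/2


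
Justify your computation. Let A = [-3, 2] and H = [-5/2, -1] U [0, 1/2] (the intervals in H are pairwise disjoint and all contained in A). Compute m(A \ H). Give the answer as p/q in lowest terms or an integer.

The ambient interval has length m(A) = 2 - (-3) = 5.
Since the holes are disjoint and sit inside A, by finite additivity
  m(H) = sum_i (b_i - a_i), and m(A \ H) = m(A) - m(H).
Computing the hole measures:
  m(H_1) = -1 - (-5/2) = 3/2.
  m(H_2) = 1/2 - 0 = 1/2.
Summed: m(H) = 3/2 + 1/2 = 2.
So m(A \ H) = 5 - 2 = 3.

3


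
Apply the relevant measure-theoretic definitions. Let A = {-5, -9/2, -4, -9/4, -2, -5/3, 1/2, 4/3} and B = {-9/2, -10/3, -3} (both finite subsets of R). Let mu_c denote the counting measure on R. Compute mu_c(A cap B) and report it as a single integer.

Counting measure on a finite set equals cardinality. mu_c(A cap B) = |A cap B| (elements appearing in both).
Enumerating the elements of A that also lie in B gives 1 element(s).
So mu_c(A cap B) = 1.

1


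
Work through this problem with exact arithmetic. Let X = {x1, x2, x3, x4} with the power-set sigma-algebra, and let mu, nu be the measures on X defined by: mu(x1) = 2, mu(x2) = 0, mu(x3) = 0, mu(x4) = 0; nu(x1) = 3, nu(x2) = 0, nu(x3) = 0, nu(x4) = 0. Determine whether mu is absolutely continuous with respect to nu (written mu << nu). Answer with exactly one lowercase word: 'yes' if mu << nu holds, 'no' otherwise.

mu << nu means: every nu-null measurable set is also mu-null; equivalently, for every atom x, if nu({x}) = 0 then mu({x}) = 0.
Checking each atom:
  x1: nu = 3 > 0 -> no constraint.
  x2: nu = 0, mu = 0 -> consistent with mu << nu.
  x3: nu = 0, mu = 0 -> consistent with mu << nu.
  x4: nu = 0, mu = 0 -> consistent with mu << nu.
No atom violates the condition. Therefore mu << nu.

yes


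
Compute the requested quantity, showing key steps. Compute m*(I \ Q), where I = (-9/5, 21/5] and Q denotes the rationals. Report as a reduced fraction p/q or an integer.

The interval I = (-9/5, 21/5] has m(I) = 21/5 - (-9/5) = 6 (endpoints are measure-zero, so open/closed/half-open agree). Write I = (I cap Q) u (I \ Q). The rationals in I are countable, so m*(I cap Q) = 0 (cover each rational by intervals whose total length is arbitrarily small). By countable subadditivity m*(I) <= m*(I cap Q) + m*(I \ Q), hence m*(I \ Q) >= m(I) = 6. The reverse inequality m*(I \ Q) <= m*(I) = 6 is trivial since (I \ Q) is a subset of I. Therefore m*(I \ Q) = 6.

6


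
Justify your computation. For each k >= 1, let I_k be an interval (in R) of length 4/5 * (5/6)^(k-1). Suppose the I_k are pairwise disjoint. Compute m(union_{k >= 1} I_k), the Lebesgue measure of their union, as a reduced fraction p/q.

By countable additivity of the Lebesgue measure on pairwise disjoint measurable sets,
  m(union_{k >= 1} I_k) = sum_{k >= 1} m(I_k) = sum_{k >= 1} a * r^(k-1),
  with a = 4/5 and r = 5/6.
Since 0 < r = 5/6 < 1, the geometric series converges:
  sum_{k >= 1} a * r^(k-1) = a / (1 - r).
  = 4/5 / (1 - 5/6)
  = 4/5 / (1/6)
  = 24/5.

24/5


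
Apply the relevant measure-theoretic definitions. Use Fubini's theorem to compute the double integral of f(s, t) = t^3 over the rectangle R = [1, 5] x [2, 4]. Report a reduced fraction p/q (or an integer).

f(s, t) is a tensor product of a function of s and a function of t, and both factors are bounded continuous (hence Lebesgue integrable) on the rectangle, so Fubini's theorem applies:
  integral_R f d(m x m) = (integral_a1^b1 1 ds) * (integral_a2^b2 t^3 dt).
Inner integral in s: integral_{1}^{5} 1 ds = (5^1 - 1^1)/1
  = 4.
Inner integral in t: integral_{2}^{4} t^3 dt = (4^4 - 2^4)/4
  = 60.
Product: (4) * (60) = 240.

240


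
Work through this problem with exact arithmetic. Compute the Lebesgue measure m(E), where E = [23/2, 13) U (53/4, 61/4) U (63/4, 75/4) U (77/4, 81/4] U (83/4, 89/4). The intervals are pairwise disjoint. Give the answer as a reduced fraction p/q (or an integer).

For pairwise disjoint intervals, m(union_i I_i) = sum_i m(I_i),
and m is invariant under swapping open/closed endpoints (single points have measure 0).
So m(E) = sum_i (b_i - a_i).
  I_1 has length 13 - 23/2 = 3/2.
  I_2 has length 61/4 - 53/4 = 2.
  I_3 has length 75/4 - 63/4 = 3.
  I_4 has length 81/4 - 77/4 = 1.
  I_5 has length 89/4 - 83/4 = 3/2.
Summing:
  m(E) = 3/2 + 2 + 3 + 1 + 3/2 = 9.

9


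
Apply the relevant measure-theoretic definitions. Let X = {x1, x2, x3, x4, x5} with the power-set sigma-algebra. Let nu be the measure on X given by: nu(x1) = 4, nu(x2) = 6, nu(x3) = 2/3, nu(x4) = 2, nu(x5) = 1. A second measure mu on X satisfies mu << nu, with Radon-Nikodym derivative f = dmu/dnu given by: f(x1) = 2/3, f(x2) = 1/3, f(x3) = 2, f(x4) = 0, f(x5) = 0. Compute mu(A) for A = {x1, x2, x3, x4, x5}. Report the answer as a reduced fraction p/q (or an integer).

By the defining property of the Radon-Nikodym derivative, for every measurable set A,
  mu(A) = integral_A f dnu.
Since nu is a discrete measure concentrated on the atoms of X, the integral over A reduces to the sum
  mu(A) = sum_{x in A} f(x) * nu({x}).
Computing each term:
  x1: f(x1) * nu(x1) = 2/3 * 4 = 8/3.
  x2: f(x2) * nu(x2) = 1/3 * 6 = 2.
  x3: f(x3) * nu(x3) = 2 * 2/3 = 4/3.
  x4: f(x4) * nu(x4) = 0 * 2 = 0.
  x5: f(x5) * nu(x5) = 0 * 1 = 0.
Summing: mu(A) = 8/3 + 2 + 4/3 + 0 + 0 = 6.

6


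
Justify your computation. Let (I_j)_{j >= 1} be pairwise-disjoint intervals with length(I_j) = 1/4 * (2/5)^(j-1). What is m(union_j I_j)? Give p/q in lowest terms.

By countable additivity of the Lebesgue measure on pairwise disjoint measurable sets,
  m(union_{j >= 1} I_j) = sum_{j >= 1} m(I_j) = sum_{j >= 1} a * r^(j-1),
  with a = 1/4 and r = 2/5.
Since 0 < r = 2/5 < 1, the geometric series converges:
  sum_{j >= 1} a * r^(j-1) = a / (1 - r).
  = 1/4 / (1 - 2/5)
  = 1/4 / (3/5)
  = 5/12.

5/12


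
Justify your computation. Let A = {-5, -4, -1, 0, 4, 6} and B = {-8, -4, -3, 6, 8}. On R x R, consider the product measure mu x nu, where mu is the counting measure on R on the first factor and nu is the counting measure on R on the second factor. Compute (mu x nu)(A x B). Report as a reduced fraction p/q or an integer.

For a measurable rectangle A x B, the product measure satisfies
  (mu x nu)(A x B) = mu(A) * nu(B).
  mu(A) = 6.
  nu(B) = 5.
  (mu x nu)(A x B) = 6 * 5 = 30.

30


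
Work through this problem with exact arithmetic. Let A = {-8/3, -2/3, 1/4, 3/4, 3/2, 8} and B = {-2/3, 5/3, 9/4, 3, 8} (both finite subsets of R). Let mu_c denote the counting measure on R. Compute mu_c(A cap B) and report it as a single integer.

Counting measure on a finite set equals cardinality. mu_c(A cap B) = |A cap B| (elements appearing in both).
Enumerating the elements of A that also lie in B gives 2 element(s).
So mu_c(A cap B) = 2.

2
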